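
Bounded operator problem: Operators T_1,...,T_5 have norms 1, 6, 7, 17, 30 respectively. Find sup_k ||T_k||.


By the Uniform Boundedness Principle, the supremum of norms is finite.
sup_k ||T_k|| = max(1, 6, 7, 17, 30) = 30

30


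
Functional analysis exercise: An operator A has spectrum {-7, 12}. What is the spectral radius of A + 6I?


Spectrum of A + 6I = {-1, 18}
Spectral radius = max |lambda| over the shifted spectrum
= max(1, 18) = 18

18


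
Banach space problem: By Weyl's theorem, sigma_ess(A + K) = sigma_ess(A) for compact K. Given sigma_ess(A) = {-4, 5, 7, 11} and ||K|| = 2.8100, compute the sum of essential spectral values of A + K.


By Weyl's theorem, the essential spectrum is invariant under compact perturbations.
sigma_ess(A + K) = sigma_ess(A) = {-4, 5, 7, 11}
Sum = -4 + 5 + 7 + 11 = 19

19


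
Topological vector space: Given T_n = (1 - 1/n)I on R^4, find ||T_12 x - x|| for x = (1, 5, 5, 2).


T_12 x - x = (1 - 1/12)x - x = -x/12
||x|| = sqrt(55) = 7.4162
||T_12 x - x|| = ||x||/12 = 7.4162/12 = 0.6180

0.6180


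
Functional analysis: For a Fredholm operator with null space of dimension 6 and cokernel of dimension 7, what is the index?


The Fredholm index is defined as ind(T) = dim(ker T) - dim(coker T)
= 6 - 7
= -1

-1


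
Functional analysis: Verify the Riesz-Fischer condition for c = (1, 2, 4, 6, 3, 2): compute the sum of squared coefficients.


sum |c_n|^2 = 1^2 + 2^2 + 4^2 + 6^2 + 3^2 + 2^2
= 1 + 4 + 16 + 36 + 9 + 4
= 70

70


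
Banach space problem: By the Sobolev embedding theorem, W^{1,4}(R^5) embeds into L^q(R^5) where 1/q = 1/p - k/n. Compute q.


Using the Sobolev embedding formula: 1/q = 1/p - k/n
1/q = 1/4 - 1/5 = 1/20
q = 1/(1/20) = 20

20.0000


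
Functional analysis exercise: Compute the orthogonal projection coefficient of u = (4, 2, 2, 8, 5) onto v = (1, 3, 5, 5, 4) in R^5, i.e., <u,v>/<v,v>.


Computing <u,v> = 4*1 + 2*3 + 2*5 + 8*5 + 5*4 = 80
Computing <v,v> = 1^2 + 3^2 + 5^2 + 5^2 + 4^2 = 76
Projection coefficient = 80/76 = 1.0526

1.0526


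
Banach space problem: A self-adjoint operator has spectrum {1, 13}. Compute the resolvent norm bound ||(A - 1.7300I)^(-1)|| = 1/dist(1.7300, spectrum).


dist(1.7300, {1, 13}) = min(|1.7300 - 1|, |1.7300 - 13|)
= min(0.7300, 11.2700) = 0.7300
Resolvent bound = 1/0.7300 = 1.3699

1.3699


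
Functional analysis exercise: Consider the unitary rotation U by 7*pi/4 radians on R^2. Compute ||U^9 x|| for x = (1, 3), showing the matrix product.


U is a rotation by theta = 7*pi/4
U^9 = rotation by 9*theta = 63*pi/4 = 7*pi/4 (mod 2*pi)
cos(7*pi/4) = 0.7071, sin(7*pi/4) = -0.7071
U^9 x = (0.7071 * 1 - -0.7071 * 3, -0.7071 * 1 + 0.7071 * 3)
= (2.8284, 1.4142)
||U^9 x|| = sqrt(2.8284^2 + 1.4142^2) = sqrt(10.0000) = 3.1623

3.1623


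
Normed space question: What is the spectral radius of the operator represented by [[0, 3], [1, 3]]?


For a 2x2 matrix, eigenvalues satisfy lambda^2 - (trace)*lambda + det = 0
trace = 0 + 3 = 3
det = 0*3 - 3*1 = -3
discriminant = 3^2 - 4*(-3) = 21
spectral radius = max |eigenvalue| = 3.7913

3.7913


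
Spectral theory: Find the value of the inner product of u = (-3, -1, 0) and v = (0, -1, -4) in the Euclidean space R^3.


Computing the standard inner product <u, v> = sum u_i * v_i
= -3*0 + -1*-1 + 0*-4
= 0 + 1 + 0
= 1

1


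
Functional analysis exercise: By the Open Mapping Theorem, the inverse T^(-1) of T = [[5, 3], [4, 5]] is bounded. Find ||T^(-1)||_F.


det(T) = 5*5 - 3*4 = 13
T^(-1) = (1/13) * [[5, -3], [-4, 5]] = [[0.3846, -0.2308], [-0.3077, 0.3846]]
||T^(-1)||_F^2 = 0.3846^2 + (-0.2308)^2 + (-0.3077)^2 + 0.3846^2 = 0.4438
||T^(-1)||_F = sqrt(0.4438) = 0.6662

0.6662


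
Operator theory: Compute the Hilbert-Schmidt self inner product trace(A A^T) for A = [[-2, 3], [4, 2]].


trace(A * A^T) = sum of squares of all entries
= (-2)^2 + 3^2 + 4^2 + 2^2
= 4 + 9 + 16 + 4
= 33

33


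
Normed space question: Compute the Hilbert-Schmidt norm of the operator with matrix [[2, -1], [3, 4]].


The Hilbert-Schmidt norm is sqrt(sum of squares of all entries).
Sum of squares = 2^2 + (-1)^2 + 3^2 + 4^2
= 4 + 1 + 9 + 16 = 30
||T||_HS = sqrt(30) = 5.4772

5.4772


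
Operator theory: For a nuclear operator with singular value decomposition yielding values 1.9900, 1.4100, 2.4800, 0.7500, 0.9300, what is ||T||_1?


The nuclear norm is the sum of all singular values.
||T||_1 = 1.9900 + 1.4100 + 2.4800 + 0.7500 + 0.9300
= 7.5600

7.5600


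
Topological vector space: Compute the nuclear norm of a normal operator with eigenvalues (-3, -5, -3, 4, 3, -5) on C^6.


For a normal operator, singular values equal |eigenvalues|.
Trace norm = sum |lambda_i| = 3 + 5 + 3 + 4 + 3 + 5
= 23

23


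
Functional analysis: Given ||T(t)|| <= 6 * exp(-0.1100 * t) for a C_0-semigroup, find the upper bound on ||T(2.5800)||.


||T(2.5800)|| <= 6 * exp(-0.1100 * 2.5800)
= 6 * exp(-0.2838)
= 6 * 0.7529
= 4.5175

4.5175


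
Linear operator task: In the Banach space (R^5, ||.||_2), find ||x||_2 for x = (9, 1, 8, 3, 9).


The l^2 norm = (sum |x_i|^2)^(1/2)
Sum of 2th powers = 81 + 1 + 64 + 9 + 81 = 236
||x||_2 = (236)^(1/2) = 15.3623

15.3623


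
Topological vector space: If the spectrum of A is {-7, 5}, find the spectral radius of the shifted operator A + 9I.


Spectrum of A + 9I = {2, 14}
Spectral radius = max |lambda| over the shifted spectrum
= max(2, 14) = 14

14


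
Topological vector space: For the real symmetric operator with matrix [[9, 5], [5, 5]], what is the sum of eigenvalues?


For a self-adjoint (symmetric) matrix, the eigenvalues are real.
The sum of eigenvalues equals the trace of the matrix.
trace = 9 + 5 = 14

14


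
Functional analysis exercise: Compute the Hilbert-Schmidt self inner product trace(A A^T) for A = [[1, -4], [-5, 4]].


trace(A * A^T) = sum of squares of all entries
= 1^2 + (-4)^2 + (-5)^2 + 4^2
= 1 + 16 + 25 + 16
= 58

58


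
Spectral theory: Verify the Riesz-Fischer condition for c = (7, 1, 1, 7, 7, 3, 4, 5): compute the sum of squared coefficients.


sum |c_n|^2 = 7^2 + 1^2 + 1^2 + 7^2 + 7^2 + 3^2 + 4^2 + 5^2
= 49 + 1 + 1 + 49 + 49 + 9 + 16 + 25
= 199

199


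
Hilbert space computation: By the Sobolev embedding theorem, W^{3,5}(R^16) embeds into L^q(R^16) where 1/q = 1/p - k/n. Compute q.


Using the Sobolev embedding formula: 1/q = 1/p - k/n
1/q = 1/5 - 3/16 = 1/80
q = 1/(1/80) = 80

80.0000


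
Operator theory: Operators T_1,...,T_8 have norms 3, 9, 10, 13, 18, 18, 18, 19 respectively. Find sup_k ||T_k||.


By the Uniform Boundedness Principle, the supremum of norms is finite.
sup_k ||T_k|| = max(3, 9, 10, 13, 18, 18, 18, 19) = 19

19


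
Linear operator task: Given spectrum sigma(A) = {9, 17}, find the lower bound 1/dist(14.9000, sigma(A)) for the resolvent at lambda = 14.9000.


dist(14.9000, {9, 17}) = min(|14.9000 - 9|, |14.9000 - 17|)
= min(5.9000, 2.1000) = 2.1000
Resolvent bound = 1/2.1000 = 0.4762

0.4762


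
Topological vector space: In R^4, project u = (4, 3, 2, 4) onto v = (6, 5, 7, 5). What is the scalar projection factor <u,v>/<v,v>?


Computing <u,v> = 4*6 + 3*5 + 2*7 + 4*5 = 73
Computing <v,v> = 6^2 + 5^2 + 7^2 + 5^2 = 135
Projection coefficient = 73/135 = 0.5407

0.5407


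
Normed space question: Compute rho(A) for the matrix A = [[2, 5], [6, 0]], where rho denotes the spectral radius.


For a 2x2 matrix, eigenvalues satisfy lambda^2 - (trace)*lambda + det = 0
trace = 2 + 0 = 2
det = 2*0 - 5*6 = -30
discriminant = 2^2 - 4*(-30) = 124
spectral radius = max |eigenvalue| = 6.5678

6.5678


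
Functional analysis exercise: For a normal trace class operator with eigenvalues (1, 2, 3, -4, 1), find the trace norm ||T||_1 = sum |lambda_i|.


For a normal operator, singular values equal |eigenvalues|.
Trace norm = sum |lambda_i| = 1 + 2 + 3 + 4 + 1
= 11

11


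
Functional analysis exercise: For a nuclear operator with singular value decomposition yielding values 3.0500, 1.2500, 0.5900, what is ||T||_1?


The nuclear norm is the sum of all singular values.
||T||_1 = 3.0500 + 1.2500 + 0.5900
= 4.8900

4.8900


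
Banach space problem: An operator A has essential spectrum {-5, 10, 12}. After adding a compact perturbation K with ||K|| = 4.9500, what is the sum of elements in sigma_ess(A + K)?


By Weyl's theorem, the essential spectrum is invariant under compact perturbations.
sigma_ess(A + K) = sigma_ess(A) = {-5, 10, 12}
Sum = -5 + 10 + 12 = 17

17


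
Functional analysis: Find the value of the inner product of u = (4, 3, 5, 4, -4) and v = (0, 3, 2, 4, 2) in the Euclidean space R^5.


Computing the standard inner product <u, v> = sum u_i * v_i
= 4*0 + 3*3 + 5*2 + 4*4 + -4*2
= 0 + 9 + 10 + 16 + -8
= 27

27


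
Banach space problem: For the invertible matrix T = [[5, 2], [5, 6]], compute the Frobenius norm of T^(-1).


det(T) = 5*6 - 2*5 = 20
T^(-1) = (1/20) * [[6, -2], [-5, 5]] = [[0.3000, -0.1000], [-0.2500, 0.2500]]
||T^(-1)||_F^2 = 0.3000^2 + (-0.1000)^2 + (-0.2500)^2 + 0.2500^2 = 0.2250
||T^(-1)||_F = sqrt(0.2250) = 0.4743

0.4743


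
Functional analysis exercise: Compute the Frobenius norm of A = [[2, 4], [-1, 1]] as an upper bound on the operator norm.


||A||_F^2 = sum a_ij^2
= 2^2 + 4^2 + (-1)^2 + 1^2
= 4 + 16 + 1 + 1 = 22
||A||_F = sqrt(22) = 4.6904

4.6904


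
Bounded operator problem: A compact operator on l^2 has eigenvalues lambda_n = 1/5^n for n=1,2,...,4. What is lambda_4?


The eigenvalue formula gives lambda_4 = 1/5^4
= 1/625
= 0.0016

0.0016


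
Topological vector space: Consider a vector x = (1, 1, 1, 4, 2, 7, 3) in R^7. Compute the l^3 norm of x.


The l^3 norm = (sum |x_i|^3)^(1/3)
Sum of 3th powers = 1 + 1 + 1 + 64 + 8 + 343 + 27 = 445
||x||_3 = (445)^(1/3) = 7.6346

7.6346


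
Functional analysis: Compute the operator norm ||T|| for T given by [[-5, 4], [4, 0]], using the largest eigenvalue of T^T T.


A^T A = [[41, -20], [-20, 16]]
trace(A^T A) = 57, det(A^T A) = 256
discriminant = 57^2 - 4*256 = 2225
Largest eigenvalue of A^T A = (trace + sqrt(disc))/2 = 52.0850
||T|| = sqrt(52.0850) = 7.2170

7.2170


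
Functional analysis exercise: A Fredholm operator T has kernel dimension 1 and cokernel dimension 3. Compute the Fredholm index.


The Fredholm index is defined as ind(T) = dim(ker T) - dim(coker T)
= 1 - 3
= -2

-2


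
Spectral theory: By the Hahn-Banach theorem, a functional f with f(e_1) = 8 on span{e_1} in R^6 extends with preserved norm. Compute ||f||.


The norm of f is given by ||f|| = sup_{||x||=1} |f(x)|.
On span{e_1}, ||e_1|| = 1, so ||f|| = |f(e_1)| / ||e_1||
= |8| / 1 = 8.0000

8.0000


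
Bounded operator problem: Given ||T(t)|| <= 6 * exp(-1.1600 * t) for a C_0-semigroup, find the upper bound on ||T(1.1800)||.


||T(1.1800)|| <= 6 * exp(-1.1600 * 1.1800)
= 6 * exp(-1.3688)
= 6 * 0.2544
= 1.5265

1.5265


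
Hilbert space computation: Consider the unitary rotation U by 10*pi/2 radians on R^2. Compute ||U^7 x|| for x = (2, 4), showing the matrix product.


U is a rotation by theta = 10*pi/2
U^7 = rotation by 7*theta = 70*pi/2 = 2*pi/2 (mod 2*pi)
cos(2*pi/2) = -1.0000, sin(2*pi/2) = 0.0000
U^7 x = (-1.0000 * 2 - 0.0000 * 4, 0.0000 * 2 + -1.0000 * 4)
= (-2.0000, -4.0000)
||U^7 x|| = sqrt((-2.0000)^2 + (-4.0000)^2) = sqrt(20.0000) = 4.4721

4.4721


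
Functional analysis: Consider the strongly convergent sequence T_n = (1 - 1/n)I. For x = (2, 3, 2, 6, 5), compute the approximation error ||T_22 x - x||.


T_22 x - x = (1 - 1/22)x - x = -x/22
||x|| = sqrt(78) = 8.8318
||T_22 x - x|| = ||x||/22 = 8.8318/22 = 0.4014

0.4014


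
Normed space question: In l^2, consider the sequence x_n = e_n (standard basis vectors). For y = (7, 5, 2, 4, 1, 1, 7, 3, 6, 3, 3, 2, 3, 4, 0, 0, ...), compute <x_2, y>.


x_2 = e_2 is the standard basis vector with 1 in position 2.
<x_2, y> = y_2 = 5
As n -> infinity, <x_n, y> -> 0, confirming weak convergence of (x_n) to 0.

5


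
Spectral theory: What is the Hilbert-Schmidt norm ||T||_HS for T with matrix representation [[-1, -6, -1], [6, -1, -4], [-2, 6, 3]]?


The Hilbert-Schmidt norm is sqrt(sum of squares of all entries).
Sum of squares = (-1)^2 + (-6)^2 + (-1)^2 + 6^2 + (-1)^2 + (-4)^2 + (-2)^2 + 6^2 + 3^2
= 1 + 36 + 1 + 36 + 1 + 16 + 4 + 36 + 9 = 140
||T||_HS = sqrt(140) = 11.8322

11.8322


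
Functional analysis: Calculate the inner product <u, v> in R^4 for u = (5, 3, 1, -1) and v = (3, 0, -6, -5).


Computing the standard inner product <u, v> = sum u_i * v_i
= 5*3 + 3*0 + 1*-6 + -1*-5
= 15 + 0 + -6 + 5
= 14

14


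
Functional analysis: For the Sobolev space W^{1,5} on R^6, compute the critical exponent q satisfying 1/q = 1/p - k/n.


Using the Sobolev embedding formula: 1/q = 1/p - k/n
1/q = 1/5 - 1/6 = 1/30
q = 1/(1/30) = 30

30.0000


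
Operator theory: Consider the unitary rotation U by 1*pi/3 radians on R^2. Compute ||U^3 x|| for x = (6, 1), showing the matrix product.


U is a rotation by theta = 1*pi/3
U^3 = rotation by 3*theta = 3*pi/3
cos(3*pi/3) = -1.0000, sin(3*pi/3) = 0.0000
U^3 x = (-1.0000 * 6 - 0.0000 * 1, 0.0000 * 6 + -1.0000 * 1)
= (-6.0000, -1.0000)
||U^3 x|| = sqrt((-6.0000)^2 + (-1.0000)^2) = sqrt(37.0000) = 6.0828

6.0828


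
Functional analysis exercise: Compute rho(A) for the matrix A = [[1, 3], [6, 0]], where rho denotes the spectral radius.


For a 2x2 matrix, eigenvalues satisfy lambda^2 - (trace)*lambda + det = 0
trace = 1 + 0 = 1
det = 1*0 - 3*6 = -18
discriminant = 1^2 - 4*(-18) = 73
spectral radius = max |eigenvalue| = 4.7720

4.7720


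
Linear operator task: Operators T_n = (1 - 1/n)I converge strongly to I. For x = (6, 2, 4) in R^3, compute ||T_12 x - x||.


T_12 x - x = (1 - 1/12)x - x = -x/12
||x|| = sqrt(56) = 7.4833
||T_12 x - x|| = ||x||/12 = 7.4833/12 = 0.6236

0.6236


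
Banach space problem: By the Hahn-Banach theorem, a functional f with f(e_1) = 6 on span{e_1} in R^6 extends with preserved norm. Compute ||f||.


The norm of f is given by ||f|| = sup_{||x||=1} |f(x)|.
On span{e_1}, ||e_1|| = 1, so ||f|| = |f(e_1)| / ||e_1||
= |6| / 1 = 6.0000

6.0000


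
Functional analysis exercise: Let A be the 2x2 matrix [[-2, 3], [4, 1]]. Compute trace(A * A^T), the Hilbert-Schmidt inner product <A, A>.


trace(A * A^T) = sum of squares of all entries
= (-2)^2 + 3^2 + 4^2 + 1^2
= 4 + 9 + 16 + 1
= 30

30


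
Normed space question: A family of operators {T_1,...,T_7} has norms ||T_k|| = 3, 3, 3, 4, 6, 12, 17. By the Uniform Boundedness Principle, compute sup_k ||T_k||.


By the Uniform Boundedness Principle, the supremum of norms is finite.
sup_k ||T_k|| = max(3, 3, 3, 4, 6, 12, 17) = 17

17


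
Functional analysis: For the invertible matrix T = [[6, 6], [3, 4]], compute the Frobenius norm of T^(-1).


det(T) = 6*4 - 6*3 = 6
T^(-1) = (1/6) * [[4, -6], [-3, 6]] = [[0.6667, -1.0000], [-0.5000, 1.0000]]
||T^(-1)||_F^2 = 0.6667^2 + (-1.0000)^2 + (-0.5000)^2 + 1.0000^2 = 2.6944
||T^(-1)||_F = sqrt(2.6944) = 1.6415

1.6415


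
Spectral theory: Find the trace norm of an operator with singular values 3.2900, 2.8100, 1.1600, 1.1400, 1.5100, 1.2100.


The nuclear norm is the sum of all singular values.
||T||_1 = 3.2900 + 2.8100 + 1.1600 + 1.1400 + 1.5100 + 1.2100
= 11.1200

11.1200


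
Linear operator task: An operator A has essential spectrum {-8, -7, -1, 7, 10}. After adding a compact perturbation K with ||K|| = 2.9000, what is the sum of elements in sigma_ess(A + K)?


By Weyl's theorem, the essential spectrum is invariant under compact perturbations.
sigma_ess(A + K) = sigma_ess(A) = {-8, -7, -1, 7, 10}
Sum = -8 + -7 + -1 + 7 + 10 = 1

1


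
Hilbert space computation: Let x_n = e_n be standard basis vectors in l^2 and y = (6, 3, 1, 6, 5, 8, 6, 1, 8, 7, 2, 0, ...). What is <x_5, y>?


x_5 = e_5 is the standard basis vector with 1 in position 5.
<x_5, y> = y_5 = 5
As n -> infinity, <x_n, y> -> 0, confirming weak convergence of (x_n) to 0.

5


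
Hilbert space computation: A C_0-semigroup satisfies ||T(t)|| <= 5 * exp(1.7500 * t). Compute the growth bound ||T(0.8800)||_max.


||T(0.8800)|| <= 5 * exp(1.7500 * 0.8800)
= 5 * exp(1.5400)
= 5 * 4.6646
= 23.3230

23.3230


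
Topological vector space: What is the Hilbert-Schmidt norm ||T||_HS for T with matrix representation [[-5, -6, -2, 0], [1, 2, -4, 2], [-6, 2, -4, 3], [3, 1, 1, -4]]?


The Hilbert-Schmidt norm is sqrt(sum of squares of all entries).
Sum of squares = (-5)^2 + (-6)^2 + (-2)^2 + 0^2 + 1^2 + 2^2 + (-4)^2 + 2^2 + (-6)^2 + 2^2 + (-4)^2 + 3^2 + 3^2 + 1^2 + 1^2 + (-4)^2
= 25 + 36 + 4 + 0 + 1 + 4 + 16 + 4 + 36 + 4 + 16 + 9 + 9 + 1 + 1 + 16 = 182
||T||_HS = sqrt(182) = 13.4907

13.4907


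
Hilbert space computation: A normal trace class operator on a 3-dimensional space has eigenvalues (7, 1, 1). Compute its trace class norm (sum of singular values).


For a normal operator, singular values equal |eigenvalues|.
Trace norm = sum |lambda_i| = 7 + 1 + 1
= 9

9


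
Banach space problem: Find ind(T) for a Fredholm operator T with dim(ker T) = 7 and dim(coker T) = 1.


The Fredholm index is defined as ind(T) = dim(ker T) - dim(coker T)
= 7 - 1
= 6

6


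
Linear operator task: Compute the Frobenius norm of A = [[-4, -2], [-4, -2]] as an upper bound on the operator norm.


||A||_F^2 = sum a_ij^2
= (-4)^2 + (-2)^2 + (-4)^2 + (-2)^2
= 16 + 4 + 16 + 4 = 40
||A||_F = sqrt(40) = 6.3246

6.3246


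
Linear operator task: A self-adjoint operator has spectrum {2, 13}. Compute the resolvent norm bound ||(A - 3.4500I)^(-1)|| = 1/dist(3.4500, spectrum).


dist(3.4500, {2, 13}) = min(|3.4500 - 2|, |3.4500 - 13|)
= min(1.4500, 9.5500) = 1.4500
Resolvent bound = 1/1.4500 = 0.6897

0.6897


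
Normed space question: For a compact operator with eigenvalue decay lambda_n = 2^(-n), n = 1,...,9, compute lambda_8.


The eigenvalue formula gives lambda_8 = 1/2^8
= 1/256
= 0.0039

0.0039


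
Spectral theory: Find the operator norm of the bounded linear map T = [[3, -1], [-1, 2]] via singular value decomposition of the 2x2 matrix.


A^T A = [[10, -5], [-5, 5]]
trace(A^T A) = 15, det(A^T A) = 25
discriminant = 15^2 - 4*25 = 125
Largest eigenvalue of A^T A = (trace + sqrt(disc))/2 = 13.0902
||T|| = sqrt(13.0902) = 3.6180

3.6180


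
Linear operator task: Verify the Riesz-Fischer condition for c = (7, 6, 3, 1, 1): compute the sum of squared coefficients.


sum |c_n|^2 = 7^2 + 6^2 + 3^2 + 1^2 + 1^2
= 49 + 36 + 9 + 1 + 1
= 96

96


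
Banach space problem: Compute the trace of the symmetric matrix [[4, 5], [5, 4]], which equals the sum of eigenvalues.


For a self-adjoint (symmetric) matrix, the eigenvalues are real.
The sum of eigenvalues equals the trace of the matrix.
trace = 4 + 4 = 8

8


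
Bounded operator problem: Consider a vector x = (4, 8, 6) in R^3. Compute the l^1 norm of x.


The l^1 norm equals the sum of absolute values of all components.
||x||_1 = 4 + 8 + 6
= 18

18.0000


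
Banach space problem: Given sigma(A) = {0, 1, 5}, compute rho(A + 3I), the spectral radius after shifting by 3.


Spectrum of A + 3I = {3, 4, 8}
Spectral radius = max |lambda| over the shifted spectrum
= max(3, 4, 8) = 8

8


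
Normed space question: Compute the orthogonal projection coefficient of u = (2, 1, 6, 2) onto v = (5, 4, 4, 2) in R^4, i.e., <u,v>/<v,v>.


Computing <u,v> = 2*5 + 1*4 + 6*4 + 2*2 = 42
Computing <v,v> = 5^2 + 4^2 + 4^2 + 2^2 = 61
Projection coefficient = 42/61 = 0.6885

0.6885


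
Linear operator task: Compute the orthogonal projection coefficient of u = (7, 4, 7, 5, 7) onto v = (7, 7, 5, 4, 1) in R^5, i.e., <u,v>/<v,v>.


Computing <u,v> = 7*7 + 4*7 + 7*5 + 5*4 + 7*1 = 139
Computing <v,v> = 7^2 + 7^2 + 5^2 + 4^2 + 1^2 = 140
Projection coefficient = 139/140 = 0.9929

0.9929


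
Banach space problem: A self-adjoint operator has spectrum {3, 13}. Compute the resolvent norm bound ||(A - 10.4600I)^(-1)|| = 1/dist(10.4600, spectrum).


dist(10.4600, {3, 13}) = min(|10.4600 - 3|, |10.4600 - 13|)
= min(7.4600, 2.5400) = 2.5400
Resolvent bound = 1/2.5400 = 0.3937

0.3937


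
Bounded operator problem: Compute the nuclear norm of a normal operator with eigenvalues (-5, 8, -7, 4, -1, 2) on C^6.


For a normal operator, singular values equal |eigenvalues|.
Trace norm = sum |lambda_i| = 5 + 8 + 7 + 4 + 1 + 2
= 27

27


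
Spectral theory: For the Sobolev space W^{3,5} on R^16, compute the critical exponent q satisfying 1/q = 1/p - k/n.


Using the Sobolev embedding formula: 1/q = 1/p - k/n
1/q = 1/5 - 3/16 = 1/80
q = 1/(1/80) = 80

80.0000


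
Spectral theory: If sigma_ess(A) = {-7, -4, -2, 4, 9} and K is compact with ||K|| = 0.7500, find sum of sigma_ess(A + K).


By Weyl's theorem, the essential spectrum is invariant under compact perturbations.
sigma_ess(A + K) = sigma_ess(A) = {-7, -4, -2, 4, 9}
Sum = -7 + -4 + -2 + 4 + 9 = 0

0


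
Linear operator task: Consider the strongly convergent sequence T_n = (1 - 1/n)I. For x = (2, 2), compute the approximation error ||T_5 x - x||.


T_5 x - x = (1 - 1/5)x - x = -x/5
||x|| = sqrt(8) = 2.8284
||T_5 x - x|| = ||x||/5 = 2.8284/5 = 0.5657

0.5657


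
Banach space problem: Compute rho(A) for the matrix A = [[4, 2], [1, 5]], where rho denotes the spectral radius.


For a 2x2 matrix, eigenvalues satisfy lambda^2 - (trace)*lambda + det = 0
trace = 4 + 5 = 9
det = 4*5 - 2*1 = 18
discriminant = 9^2 - 4*(18) = 9
spectral radius = max |eigenvalue| = 6.0000

6.0000


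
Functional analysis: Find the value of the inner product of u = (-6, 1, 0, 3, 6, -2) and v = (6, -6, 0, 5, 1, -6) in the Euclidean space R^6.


Computing the standard inner product <u, v> = sum u_i * v_i
= -6*6 + 1*-6 + 0*0 + 3*5 + 6*1 + -2*-6
= -36 + -6 + 0 + 15 + 6 + 12
= -9

-9


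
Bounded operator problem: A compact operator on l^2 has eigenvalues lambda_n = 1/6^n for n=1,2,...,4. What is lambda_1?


The eigenvalue formula gives lambda_1 = 1/6^1
= 1/6
= 0.1667

0.1667


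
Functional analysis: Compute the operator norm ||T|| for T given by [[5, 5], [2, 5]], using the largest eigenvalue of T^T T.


A^T A = [[29, 35], [35, 50]]
trace(A^T A) = 79, det(A^T A) = 225
discriminant = 79^2 - 4*225 = 5341
Largest eigenvalue of A^T A = (trace + sqrt(disc))/2 = 76.0411
||T|| = sqrt(76.0411) = 8.7202

8.7202


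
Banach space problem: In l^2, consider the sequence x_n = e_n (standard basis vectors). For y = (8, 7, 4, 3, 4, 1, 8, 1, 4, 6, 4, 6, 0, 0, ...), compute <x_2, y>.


x_2 = e_2 is the standard basis vector with 1 in position 2.
<x_2, y> = y_2 = 7
As n -> infinity, <x_n, y> -> 0, confirming weak convergence of (x_n) to 0.

7


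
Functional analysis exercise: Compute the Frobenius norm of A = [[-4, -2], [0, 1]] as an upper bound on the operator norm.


||A||_F^2 = sum a_ij^2
= (-4)^2 + (-2)^2 + 0^2 + 1^2
= 16 + 4 + 0 + 1 = 21
||A||_F = sqrt(21) = 4.5826

4.5826


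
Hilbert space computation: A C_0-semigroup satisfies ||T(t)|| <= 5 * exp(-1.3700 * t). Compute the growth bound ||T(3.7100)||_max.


||T(3.7100)|| <= 5 * exp(-1.3700 * 3.7100)
= 5 * exp(-5.0827)
= 5 * 0.0062
= 0.0310

0.0310


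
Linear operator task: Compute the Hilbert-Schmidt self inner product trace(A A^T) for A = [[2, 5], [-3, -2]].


trace(A * A^T) = sum of squares of all entries
= 2^2 + 5^2 + (-3)^2 + (-2)^2
= 4 + 25 + 9 + 4
= 42

42


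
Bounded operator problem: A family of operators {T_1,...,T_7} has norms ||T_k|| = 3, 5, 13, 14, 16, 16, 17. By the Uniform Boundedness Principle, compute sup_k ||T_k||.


By the Uniform Boundedness Principle, the supremum of norms is finite.
sup_k ||T_k|| = max(3, 5, 13, 14, 16, 16, 17) = 17

17


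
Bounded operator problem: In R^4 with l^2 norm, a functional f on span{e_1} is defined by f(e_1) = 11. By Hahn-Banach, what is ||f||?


The norm of f is given by ||f|| = sup_{||x||=1} |f(x)|.
On span{e_1}, ||e_1|| = 1, so ||f|| = |f(e_1)| / ||e_1||
= |11| / 1 = 11.0000

11.0000


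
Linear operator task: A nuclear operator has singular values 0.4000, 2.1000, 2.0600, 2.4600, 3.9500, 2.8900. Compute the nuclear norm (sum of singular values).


The nuclear norm is the sum of all singular values.
||T||_1 = 0.4000 + 2.1000 + 2.0600 + 2.4600 + 3.9500 + 2.8900
= 13.8600

13.8600


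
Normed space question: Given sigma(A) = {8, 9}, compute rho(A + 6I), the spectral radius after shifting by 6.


Spectrum of A + 6I = {14, 15}
Spectral radius = max |lambda| over the shifted spectrum
= max(14, 15) = 15

15


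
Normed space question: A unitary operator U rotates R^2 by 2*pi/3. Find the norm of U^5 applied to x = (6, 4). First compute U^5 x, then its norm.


U is a rotation by theta = 2*pi/3
U^5 = rotation by 5*theta = 10*pi/3 = 4*pi/3 (mod 2*pi)
cos(4*pi/3) = -0.5000, sin(4*pi/3) = -0.8660
U^5 x = (-0.5000 * 6 - -0.8660 * 4, -0.8660 * 6 + -0.5000 * 4)
= (0.4641, -7.1962)
||U^5 x|| = sqrt(0.4641^2 + (-7.1962)^2) = sqrt(52.0000) = 7.2111

7.2111


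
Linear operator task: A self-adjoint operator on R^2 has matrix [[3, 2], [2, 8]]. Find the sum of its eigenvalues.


For a self-adjoint (symmetric) matrix, the eigenvalues are real.
The sum of eigenvalues equals the trace of the matrix.
trace = 3 + 8 = 11

11


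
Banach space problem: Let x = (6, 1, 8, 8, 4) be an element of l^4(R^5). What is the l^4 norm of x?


The l^4 norm = (sum |x_i|^4)^(1/4)
Sum of 4th powers = 1296 + 1 + 4096 + 4096 + 256 = 9745
||x||_4 = (9745)^(1/4) = 9.9356

9.9356


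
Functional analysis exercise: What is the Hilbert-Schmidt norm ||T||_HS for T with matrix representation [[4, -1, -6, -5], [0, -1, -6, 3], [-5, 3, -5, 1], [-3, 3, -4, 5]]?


The Hilbert-Schmidt norm is sqrt(sum of squares of all entries).
Sum of squares = 4^2 + (-1)^2 + (-6)^2 + (-5)^2 + 0^2 + (-1)^2 + (-6)^2 + 3^2 + (-5)^2 + 3^2 + (-5)^2 + 1^2 + (-3)^2 + 3^2 + (-4)^2 + 5^2
= 16 + 1 + 36 + 25 + 0 + 1 + 36 + 9 + 25 + 9 + 25 + 1 + 9 + 9 + 16 + 25 = 243
||T||_HS = sqrt(243) = 15.5885

15.5885


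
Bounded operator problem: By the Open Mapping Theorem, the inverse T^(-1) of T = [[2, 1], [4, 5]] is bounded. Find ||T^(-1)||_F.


det(T) = 2*5 - 1*4 = 6
T^(-1) = (1/6) * [[5, -1], [-4, 2]] = [[0.8333, -0.1667], [-0.6667, 0.3333]]
||T^(-1)||_F^2 = 0.8333^2 + (-0.1667)^2 + (-0.6667)^2 + 0.3333^2 = 1.2778
||T^(-1)||_F = sqrt(1.2778) = 1.1304

1.1304


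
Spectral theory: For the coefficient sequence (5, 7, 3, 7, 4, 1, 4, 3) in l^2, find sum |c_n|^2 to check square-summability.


sum |c_n|^2 = 5^2 + 7^2 + 3^2 + 7^2 + 4^2 + 1^2 + 4^2 + 3^2
= 25 + 49 + 9 + 49 + 16 + 1 + 16 + 9
= 174

174


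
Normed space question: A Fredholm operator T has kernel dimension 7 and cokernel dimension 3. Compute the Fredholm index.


The Fredholm index is defined as ind(T) = dim(ker T) - dim(coker T)
= 7 - 3
= 4

4


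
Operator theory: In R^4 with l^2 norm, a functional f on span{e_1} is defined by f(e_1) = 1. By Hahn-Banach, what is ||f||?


The norm of f is given by ||f|| = sup_{||x||=1} |f(x)|.
On span{e_1}, ||e_1|| = 1, so ||f|| = |f(e_1)| / ||e_1||
= |1| / 1 = 1.0000

1.0000


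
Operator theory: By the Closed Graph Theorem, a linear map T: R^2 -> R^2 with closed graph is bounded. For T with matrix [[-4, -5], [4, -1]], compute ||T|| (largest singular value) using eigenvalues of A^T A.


A^T A = [[32, 16], [16, 26]]
trace(A^T A) = 58, det(A^T A) = 576
discriminant = 58^2 - 4*576 = 1060
Largest eigenvalue of A^T A = (trace + sqrt(disc))/2 = 45.2788
||T|| = sqrt(45.2788) = 6.7290

6.7290


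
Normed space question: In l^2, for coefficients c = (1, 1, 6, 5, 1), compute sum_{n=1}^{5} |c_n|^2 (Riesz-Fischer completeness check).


sum |c_n|^2 = 1^2 + 1^2 + 6^2 + 5^2 + 1^2
= 1 + 1 + 36 + 25 + 1
= 64

64


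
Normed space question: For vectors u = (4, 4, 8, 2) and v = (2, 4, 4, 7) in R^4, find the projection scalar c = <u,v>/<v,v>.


Computing <u,v> = 4*2 + 4*4 + 8*4 + 2*7 = 70
Computing <v,v> = 2^2 + 4^2 + 4^2 + 7^2 = 85
Projection coefficient = 70/85 = 0.8235

0.8235


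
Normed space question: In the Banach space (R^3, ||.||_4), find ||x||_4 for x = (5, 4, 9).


The l^4 norm = (sum |x_i|^4)^(1/4)
Sum of 4th powers = 625 + 256 + 6561 = 7442
||x||_4 = (7442)^(1/4) = 9.2880

9.2880


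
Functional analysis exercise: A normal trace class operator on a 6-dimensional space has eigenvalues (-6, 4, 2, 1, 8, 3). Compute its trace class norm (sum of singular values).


For a normal operator, singular values equal |eigenvalues|.
Trace norm = sum |lambda_i| = 6 + 4 + 2 + 1 + 8 + 3
= 24

24


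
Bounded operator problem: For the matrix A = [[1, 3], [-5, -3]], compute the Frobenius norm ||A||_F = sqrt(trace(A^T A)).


||A||_F^2 = sum a_ij^2
= 1^2 + 3^2 + (-5)^2 + (-3)^2
= 1 + 9 + 25 + 9 = 44
||A||_F = sqrt(44) = 6.6332

6.6332


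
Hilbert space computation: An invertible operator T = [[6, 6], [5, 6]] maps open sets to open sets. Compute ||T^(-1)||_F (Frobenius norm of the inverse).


det(T) = 6*6 - 6*5 = 6
T^(-1) = (1/6) * [[6, -6], [-5, 6]] = [[1.0000, -1.0000], [-0.8333, 1.0000]]
||T^(-1)||_F^2 = 1.0000^2 + (-1.0000)^2 + (-0.8333)^2 + 1.0000^2 = 3.6944
||T^(-1)||_F = sqrt(3.6944) = 1.9221

1.9221


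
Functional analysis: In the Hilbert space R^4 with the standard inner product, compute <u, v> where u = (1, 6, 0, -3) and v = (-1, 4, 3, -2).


Computing the standard inner product <u, v> = sum u_i * v_i
= 1*-1 + 6*4 + 0*3 + -3*-2
= -1 + 24 + 0 + 6
= 29

29


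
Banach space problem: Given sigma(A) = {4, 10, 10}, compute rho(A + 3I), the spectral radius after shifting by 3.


Spectrum of A + 3I = {7, 13, 13}
Spectral radius = max |lambda| over the shifted spectrum
= max(7, 13, 13) = 13

13


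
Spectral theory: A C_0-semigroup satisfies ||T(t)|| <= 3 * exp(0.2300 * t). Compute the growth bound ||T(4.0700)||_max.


||T(4.0700)|| <= 3 * exp(0.2300 * 4.0700)
= 3 * exp(0.9361)
= 3 * 2.5500
= 7.6501

7.6501


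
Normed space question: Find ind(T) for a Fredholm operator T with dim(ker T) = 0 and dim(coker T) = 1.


The Fredholm index is defined as ind(T) = dim(ker T) - dim(coker T)
= 0 - 1
= -1

-1


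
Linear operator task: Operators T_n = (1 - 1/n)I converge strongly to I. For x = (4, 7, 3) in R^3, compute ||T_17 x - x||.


T_17 x - x = (1 - 1/17)x - x = -x/17
||x|| = sqrt(74) = 8.6023
||T_17 x - x|| = ||x||/17 = 8.6023/17 = 0.5060

0.5060


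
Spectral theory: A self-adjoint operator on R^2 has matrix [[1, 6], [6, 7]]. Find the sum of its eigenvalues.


For a self-adjoint (symmetric) matrix, the eigenvalues are real.
The sum of eigenvalues equals the trace of the matrix.
trace = 1 + 7 = 8

8


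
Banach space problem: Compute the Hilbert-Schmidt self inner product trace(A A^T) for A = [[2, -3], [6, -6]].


trace(A * A^T) = sum of squares of all entries
= 2^2 + (-3)^2 + 6^2 + (-6)^2
= 4 + 9 + 36 + 36
= 85

85


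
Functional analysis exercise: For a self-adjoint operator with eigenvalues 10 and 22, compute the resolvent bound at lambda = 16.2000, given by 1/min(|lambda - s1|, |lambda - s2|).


dist(16.2000, {10, 22}) = min(|16.2000 - 10|, |16.2000 - 22|)
= min(6.2000, 5.8000) = 5.8000
Resolvent bound = 1/5.8000 = 0.1724

0.1724


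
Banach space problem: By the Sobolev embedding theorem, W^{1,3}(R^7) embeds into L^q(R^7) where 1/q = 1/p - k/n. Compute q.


Using the Sobolev embedding formula: 1/q = 1/p - k/n
1/q = 1/3 - 1/7 = 4/21
q = 1/(4/21) = 21/4 = 5.2500

5.2500


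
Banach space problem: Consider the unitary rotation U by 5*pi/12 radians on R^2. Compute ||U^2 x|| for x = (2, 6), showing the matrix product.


U is a rotation by theta = 5*pi/12
U^2 = rotation by 2*theta = 10*pi/12
cos(10*pi/12) = -0.8660, sin(10*pi/12) = 0.5000
U^2 x = (-0.8660 * 2 - 0.5000 * 6, 0.5000 * 2 + -0.8660 * 6)
= (-4.7321, -4.1962)
||U^2 x|| = sqrt((-4.7321)^2 + (-4.1962)^2) = sqrt(40.0000) = 6.3246

6.3246


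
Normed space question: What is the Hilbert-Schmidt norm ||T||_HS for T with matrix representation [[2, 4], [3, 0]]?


The Hilbert-Schmidt norm is sqrt(sum of squares of all entries).
Sum of squares = 2^2 + 4^2 + 3^2 + 0^2
= 4 + 16 + 9 + 0 = 29
||T||_HS = sqrt(29) = 5.3852

5.3852


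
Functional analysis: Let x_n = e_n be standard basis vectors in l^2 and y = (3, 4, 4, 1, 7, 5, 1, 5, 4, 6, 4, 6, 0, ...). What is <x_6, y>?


x_6 = e_6 is the standard basis vector with 1 in position 6.
<x_6, y> = y_6 = 5
As n -> infinity, <x_n, y> -> 0, confirming weak convergence of (x_n) to 0.

5


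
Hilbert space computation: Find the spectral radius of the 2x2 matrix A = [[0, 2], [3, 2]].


For a 2x2 matrix, eigenvalues satisfy lambda^2 - (trace)*lambda + det = 0
trace = 0 + 2 = 2
det = 0*2 - 2*3 = -6
discriminant = 2^2 - 4*(-6) = 28
spectral radius = max |eigenvalue| = 3.6458

3.6458


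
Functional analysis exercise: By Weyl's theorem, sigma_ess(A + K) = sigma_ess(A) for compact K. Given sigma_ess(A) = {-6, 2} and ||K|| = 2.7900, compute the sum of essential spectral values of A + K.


By Weyl's theorem, the essential spectrum is invariant under compact perturbations.
sigma_ess(A + K) = sigma_ess(A) = {-6, 2}
Sum = -6 + 2 = -4

-4


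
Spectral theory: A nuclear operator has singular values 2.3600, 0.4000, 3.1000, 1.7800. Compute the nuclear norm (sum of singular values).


The nuclear norm is the sum of all singular values.
||T||_1 = 2.3600 + 0.4000 + 3.1000 + 1.7800
= 7.6400

7.6400


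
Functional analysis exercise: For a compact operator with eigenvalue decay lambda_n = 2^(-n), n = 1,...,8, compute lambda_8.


The eigenvalue formula gives lambda_8 = 1/2^8
= 1/256
= 0.0039

0.0039


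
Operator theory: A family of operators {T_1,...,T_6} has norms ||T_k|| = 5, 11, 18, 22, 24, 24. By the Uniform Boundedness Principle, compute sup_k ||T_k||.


By the Uniform Boundedness Principle, the supremum of norms is finite.
sup_k ||T_k|| = max(5, 11, 18, 22, 24, 24) = 24

24


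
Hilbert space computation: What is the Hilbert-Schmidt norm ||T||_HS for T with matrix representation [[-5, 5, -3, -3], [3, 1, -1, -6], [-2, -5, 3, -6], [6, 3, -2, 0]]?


The Hilbert-Schmidt norm is sqrt(sum of squares of all entries).
Sum of squares = (-5)^2 + 5^2 + (-3)^2 + (-3)^2 + 3^2 + 1^2 + (-1)^2 + (-6)^2 + (-2)^2 + (-5)^2 + 3^2 + (-6)^2 + 6^2 + 3^2 + (-2)^2 + 0^2
= 25 + 25 + 9 + 9 + 9 + 1 + 1 + 36 + 4 + 25 + 9 + 36 + 36 + 9 + 4 + 0 = 238
||T||_HS = sqrt(238) = 15.4272

15.4272


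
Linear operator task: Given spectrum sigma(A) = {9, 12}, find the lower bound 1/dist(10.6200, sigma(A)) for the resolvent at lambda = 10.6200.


dist(10.6200, {9, 12}) = min(|10.6200 - 9|, |10.6200 - 12|)
= min(1.6200, 1.3800) = 1.3800
Resolvent bound = 1/1.3800 = 0.7246

0.7246


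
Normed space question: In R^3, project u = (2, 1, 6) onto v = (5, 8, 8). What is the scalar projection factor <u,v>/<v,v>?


Computing <u,v> = 2*5 + 1*8 + 6*8 = 66
Computing <v,v> = 5^2 + 8^2 + 8^2 = 153
Projection coefficient = 66/153 = 0.4314

0.4314


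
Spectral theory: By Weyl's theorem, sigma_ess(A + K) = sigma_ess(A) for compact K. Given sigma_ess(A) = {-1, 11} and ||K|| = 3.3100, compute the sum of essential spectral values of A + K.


By Weyl's theorem, the essential spectrum is invariant under compact perturbations.
sigma_ess(A + K) = sigma_ess(A) = {-1, 11}
Sum = -1 + 11 = 10

10


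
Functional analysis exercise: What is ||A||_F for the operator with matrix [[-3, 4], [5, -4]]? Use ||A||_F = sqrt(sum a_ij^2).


||A||_F^2 = sum a_ij^2
= (-3)^2 + 4^2 + 5^2 + (-4)^2
= 9 + 16 + 25 + 16 = 66
||A||_F = sqrt(66) = 8.1240

8.1240


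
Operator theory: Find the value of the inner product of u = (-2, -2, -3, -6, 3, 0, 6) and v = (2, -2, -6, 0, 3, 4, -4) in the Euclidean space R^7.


Computing the standard inner product <u, v> = sum u_i * v_i
= -2*2 + -2*-2 + -3*-6 + -6*0 + 3*3 + 0*4 + 6*-4
= -4 + 4 + 18 + 0 + 9 + 0 + -24
= 3

3


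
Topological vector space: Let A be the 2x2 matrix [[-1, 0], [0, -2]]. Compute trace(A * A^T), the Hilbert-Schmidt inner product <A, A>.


trace(A * A^T) = sum of squares of all entries
= (-1)^2 + 0^2 + 0^2 + (-2)^2
= 1 + 0 + 0 + 4
= 5

5


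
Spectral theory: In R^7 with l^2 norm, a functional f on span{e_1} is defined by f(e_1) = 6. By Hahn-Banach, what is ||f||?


The norm of f is given by ||f|| = sup_{||x||=1} |f(x)|.
On span{e_1}, ||e_1|| = 1, so ||f|| = |f(e_1)| / ||e_1||
= |6| / 1 = 6.0000

6.0000


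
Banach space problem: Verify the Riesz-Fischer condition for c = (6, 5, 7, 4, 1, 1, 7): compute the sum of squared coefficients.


sum |c_n|^2 = 6^2 + 5^2 + 7^2 + 4^2 + 1^2 + 1^2 + 7^2
= 36 + 25 + 49 + 16 + 1 + 1 + 49
= 177

177


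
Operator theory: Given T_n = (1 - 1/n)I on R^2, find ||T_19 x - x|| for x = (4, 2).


T_19 x - x = (1 - 1/19)x - x = -x/19
||x|| = sqrt(20) = 4.4721
||T_19 x - x|| = ||x||/19 = 4.4721/19 = 0.2354

0.2354


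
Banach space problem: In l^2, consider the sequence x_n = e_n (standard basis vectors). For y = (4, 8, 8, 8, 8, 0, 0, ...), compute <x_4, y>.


x_4 = e_4 is the standard basis vector with 1 in position 4.
<x_4, y> = y_4 = 8
As n -> infinity, <x_n, y> -> 0, confirming weak convergence of (x_n) to 0.

8


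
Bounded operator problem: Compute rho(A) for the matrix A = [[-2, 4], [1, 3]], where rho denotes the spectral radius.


For a 2x2 matrix, eigenvalues satisfy lambda^2 - (trace)*lambda + det = 0
trace = -2 + 3 = 1
det = -2*3 - 4*1 = -10
discriminant = 1^2 - 4*(-10) = 41
spectral radius = max |eigenvalue| = 3.7016

3.7016


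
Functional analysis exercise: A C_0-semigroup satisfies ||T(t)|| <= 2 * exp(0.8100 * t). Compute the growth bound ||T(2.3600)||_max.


||T(2.3600)|| <= 2 * exp(0.8100 * 2.3600)
= 2 * exp(1.9116)
= 2 * 6.7639
= 13.5278

13.5278


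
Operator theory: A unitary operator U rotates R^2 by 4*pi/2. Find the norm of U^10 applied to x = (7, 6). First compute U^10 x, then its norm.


U is a rotation by theta = 4*pi/2
U^10 = rotation by 10*theta = 40*pi/2 = 0*pi/2 (mod 2*pi)
cos(0*pi/2) = 1.0000, sin(0*pi/2) = 0.0000
U^10 x = (1.0000 * 7 - 0.0000 * 6, 0.0000 * 7 + 1.0000 * 6)
= (7.0000, 6.0000)
||U^10 x|| = sqrt(7.0000^2 + 6.0000^2) = sqrt(85.0000) = 9.2195

9.2195


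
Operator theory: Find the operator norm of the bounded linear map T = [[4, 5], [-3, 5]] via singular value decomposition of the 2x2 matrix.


A^T A = [[25, 5], [5, 50]]
trace(A^T A) = 75, det(A^T A) = 1225
discriminant = 75^2 - 4*1225 = 725
Largest eigenvalue of A^T A = (trace + sqrt(disc))/2 = 50.9629
||T|| = sqrt(50.9629) = 7.1388

7.1388


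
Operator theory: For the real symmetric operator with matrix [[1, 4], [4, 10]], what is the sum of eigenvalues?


For a self-adjoint (symmetric) matrix, the eigenvalues are real.
The sum of eigenvalues equals the trace of the matrix.
trace = 1 + 10 = 11

11


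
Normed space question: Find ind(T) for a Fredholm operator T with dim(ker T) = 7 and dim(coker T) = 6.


The Fredholm index is defined as ind(T) = dim(ker T) - dim(coker T)
= 7 - 6
= 1

1


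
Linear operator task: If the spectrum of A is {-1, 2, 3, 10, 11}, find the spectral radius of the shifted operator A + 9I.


Spectrum of A + 9I = {8, 11, 12, 19, 20}
Spectral radius = max |lambda| over the shifted spectrum
= max(8, 11, 12, 19, 20) = 20

20


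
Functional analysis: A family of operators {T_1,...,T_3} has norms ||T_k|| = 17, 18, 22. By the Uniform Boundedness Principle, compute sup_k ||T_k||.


By the Uniform Boundedness Principle, the supremum of norms is finite.
sup_k ||T_k|| = max(17, 18, 22) = 22

22


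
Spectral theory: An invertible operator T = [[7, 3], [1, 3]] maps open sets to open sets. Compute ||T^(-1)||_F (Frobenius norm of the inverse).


det(T) = 7*3 - 3*1 = 18
T^(-1) = (1/18) * [[3, -3], [-1, 7]] = [[0.1667, -0.1667], [-0.0556, 0.3889]]
||T^(-1)||_F^2 = 0.1667^2 + (-0.1667)^2 + (-0.0556)^2 + 0.3889^2 = 0.2099
||T^(-1)||_F = sqrt(0.2099) = 0.4581

0.4581


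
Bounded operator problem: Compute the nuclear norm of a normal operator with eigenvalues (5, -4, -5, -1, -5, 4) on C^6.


For a normal operator, singular values equal |eigenvalues|.
Trace norm = sum |lambda_i| = 5 + 4 + 5 + 1 + 5 + 4
= 24

24
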